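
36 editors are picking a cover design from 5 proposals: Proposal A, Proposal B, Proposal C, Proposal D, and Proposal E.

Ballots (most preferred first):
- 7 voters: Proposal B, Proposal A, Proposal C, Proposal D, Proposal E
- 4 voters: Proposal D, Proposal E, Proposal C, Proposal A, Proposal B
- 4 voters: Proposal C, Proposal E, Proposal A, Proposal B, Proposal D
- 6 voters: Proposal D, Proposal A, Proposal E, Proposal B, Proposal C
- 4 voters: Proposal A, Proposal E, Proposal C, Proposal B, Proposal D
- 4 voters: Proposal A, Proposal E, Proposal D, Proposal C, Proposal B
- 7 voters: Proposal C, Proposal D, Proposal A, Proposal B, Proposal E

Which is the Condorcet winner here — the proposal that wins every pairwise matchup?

Proposal A vs Proposal B: 29–7
Proposal A vs Proposal C: 21–15
Proposal A vs Proposal D: 19–17
Proposal A vs Proposal E: 28–8
Proposal A beats every other proposal.

Proposal A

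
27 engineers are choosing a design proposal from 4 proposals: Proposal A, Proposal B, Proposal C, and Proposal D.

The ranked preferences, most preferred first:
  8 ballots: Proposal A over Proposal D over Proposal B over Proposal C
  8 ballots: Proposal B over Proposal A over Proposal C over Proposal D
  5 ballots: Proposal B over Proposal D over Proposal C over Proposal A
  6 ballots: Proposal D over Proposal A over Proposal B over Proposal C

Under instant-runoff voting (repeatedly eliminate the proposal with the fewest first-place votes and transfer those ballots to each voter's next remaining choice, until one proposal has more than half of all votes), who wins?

Round 1: Proposal A 8, Proposal B 13, Proposal C 0, Proposal D 6. Proposal C eliminated.
Round 2: Proposal A 8, Proposal B 13, Proposal D 6. Proposal D eliminated.
Round 3: Proposal A 14, Proposal B 13. Proposal A has a majority (≥14).

Proposal A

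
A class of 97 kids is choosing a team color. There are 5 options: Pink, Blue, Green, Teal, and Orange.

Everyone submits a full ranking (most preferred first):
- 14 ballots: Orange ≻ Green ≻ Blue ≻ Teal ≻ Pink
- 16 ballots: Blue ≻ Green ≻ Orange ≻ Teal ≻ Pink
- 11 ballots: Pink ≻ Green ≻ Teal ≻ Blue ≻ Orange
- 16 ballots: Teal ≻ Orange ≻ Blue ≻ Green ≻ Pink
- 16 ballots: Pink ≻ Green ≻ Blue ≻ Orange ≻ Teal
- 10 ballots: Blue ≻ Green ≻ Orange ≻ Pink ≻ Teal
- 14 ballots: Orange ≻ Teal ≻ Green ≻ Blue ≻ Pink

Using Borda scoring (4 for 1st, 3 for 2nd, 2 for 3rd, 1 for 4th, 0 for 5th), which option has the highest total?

Pink: 14×0 + 16×0 + 11×4 + 16×0 + 16×4 + 10×1 + 14×0 = 118
Blue: 14×2 + 16×4 + 11×1 + 16×2 + 16×2 + 10×4 + 14×1 = 221
Green: 14×3 + 16×3 + 11×3 + 16×1 + 16×3 + 10×3 + 14×2 = 245
Teal: 14×1 + 16×1 + 11×2 + 16×4 + 16×0 + 10×0 + 14×3 = 158
Orange: 14×4 + 16×2 + 11×0 + 16×3 + 16×1 + 10×2 + 14×4 = 228

Green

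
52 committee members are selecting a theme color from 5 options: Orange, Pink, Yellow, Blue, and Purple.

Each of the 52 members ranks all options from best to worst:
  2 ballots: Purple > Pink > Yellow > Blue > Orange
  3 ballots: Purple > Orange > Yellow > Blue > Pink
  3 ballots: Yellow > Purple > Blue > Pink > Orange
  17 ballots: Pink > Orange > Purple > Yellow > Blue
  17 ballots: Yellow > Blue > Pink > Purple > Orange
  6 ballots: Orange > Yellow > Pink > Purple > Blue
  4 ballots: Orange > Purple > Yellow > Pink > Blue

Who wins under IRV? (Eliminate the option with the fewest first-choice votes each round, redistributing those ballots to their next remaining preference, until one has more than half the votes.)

Round 1: Orange 10, Pink 17, Yellow 20, Blue 0, Purple 5. Blue eliminated.
Round 2: Orange 10, Pink 17, Yellow 20, Purple 5. Purple eliminated.
Round 3: Orange 13, Pink 19, Yellow 20. Orange eliminated.
Round 4: Pink 19, Yellow 33. Yellow has a majority (≥27).

Yellow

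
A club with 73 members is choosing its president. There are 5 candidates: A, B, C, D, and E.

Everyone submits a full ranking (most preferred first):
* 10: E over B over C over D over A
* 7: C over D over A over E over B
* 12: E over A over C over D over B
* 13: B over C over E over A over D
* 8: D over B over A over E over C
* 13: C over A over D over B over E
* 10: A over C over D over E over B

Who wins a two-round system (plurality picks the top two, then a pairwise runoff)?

Round 1 first-place votes: A 10, B 13, C 20, D 8, E 22. E and C advance.
Runoff: E is ranked above C on 30 ballots, C above E on 43.

C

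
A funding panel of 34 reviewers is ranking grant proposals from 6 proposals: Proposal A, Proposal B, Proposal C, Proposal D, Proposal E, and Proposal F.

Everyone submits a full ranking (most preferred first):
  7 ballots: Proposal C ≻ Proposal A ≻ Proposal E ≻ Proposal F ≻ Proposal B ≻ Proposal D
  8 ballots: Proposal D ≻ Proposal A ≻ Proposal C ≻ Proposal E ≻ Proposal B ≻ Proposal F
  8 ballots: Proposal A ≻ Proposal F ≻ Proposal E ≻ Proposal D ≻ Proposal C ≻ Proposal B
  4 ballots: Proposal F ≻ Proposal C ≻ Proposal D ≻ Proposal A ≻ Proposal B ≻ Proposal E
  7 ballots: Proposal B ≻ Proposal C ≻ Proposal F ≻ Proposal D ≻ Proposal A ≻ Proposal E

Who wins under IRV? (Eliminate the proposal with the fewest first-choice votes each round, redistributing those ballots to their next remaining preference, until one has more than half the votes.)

Proposal C

Round 1: Proposal A 8, Proposal B 7, Proposal C 7, Proposal D 8, Proposal E 0, Proposal F 4. Proposal E eliminated.
Round 2: Proposal A 8, Proposal B 7, Proposal C 7, Proposal D 8, Proposal F 4. Proposal F eliminated.
Round 3: Proposal A 8, Proposal B 7, Proposal C 11, Proposal D 8. Proposal B eliminated.
Round 4: Proposal A 8, Proposal C 18, Proposal D 8. Proposal C has a majority (≥18).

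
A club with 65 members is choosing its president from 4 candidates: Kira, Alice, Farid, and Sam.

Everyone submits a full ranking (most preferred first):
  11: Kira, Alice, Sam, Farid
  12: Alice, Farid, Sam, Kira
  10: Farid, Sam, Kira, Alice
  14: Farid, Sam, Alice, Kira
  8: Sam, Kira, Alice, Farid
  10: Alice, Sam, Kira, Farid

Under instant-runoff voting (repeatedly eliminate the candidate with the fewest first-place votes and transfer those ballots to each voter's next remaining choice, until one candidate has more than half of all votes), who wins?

Round 1: Kira 11, Alice 22, Farid 24, Sam 8. Sam eliminated.
Round 2: Kira 19, Alice 22, Farid 24. Kira eliminated.
Round 3: Alice 41, Farid 24. Alice has a majority (≥33).

Alice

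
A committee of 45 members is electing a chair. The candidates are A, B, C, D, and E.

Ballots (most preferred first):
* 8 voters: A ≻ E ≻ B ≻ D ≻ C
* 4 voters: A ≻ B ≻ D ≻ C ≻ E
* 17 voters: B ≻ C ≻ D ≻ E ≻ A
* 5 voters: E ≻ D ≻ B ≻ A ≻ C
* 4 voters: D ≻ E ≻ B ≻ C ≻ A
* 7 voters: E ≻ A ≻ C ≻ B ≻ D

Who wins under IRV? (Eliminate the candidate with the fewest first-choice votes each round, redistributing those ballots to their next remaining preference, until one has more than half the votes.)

Round 1: A 12, B 17, C 0, D 4, E 12. C eliminated.
Round 2: A 12, B 17, D 4, E 12. D eliminated.
Round 3: A 12, B 17, E 16. A eliminated.
Round 4: B 21, E 24. E has a majority (≥23).

E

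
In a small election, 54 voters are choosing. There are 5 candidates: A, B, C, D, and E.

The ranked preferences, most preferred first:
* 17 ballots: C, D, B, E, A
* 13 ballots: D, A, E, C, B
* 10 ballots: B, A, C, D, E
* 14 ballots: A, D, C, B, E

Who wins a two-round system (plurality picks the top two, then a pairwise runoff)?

Round 1 first-place votes: A 14, B 10, C 17, D 13, E 0. C and A advance.
Runoff: C is ranked above A on 17 ballots, A above C on 37.

A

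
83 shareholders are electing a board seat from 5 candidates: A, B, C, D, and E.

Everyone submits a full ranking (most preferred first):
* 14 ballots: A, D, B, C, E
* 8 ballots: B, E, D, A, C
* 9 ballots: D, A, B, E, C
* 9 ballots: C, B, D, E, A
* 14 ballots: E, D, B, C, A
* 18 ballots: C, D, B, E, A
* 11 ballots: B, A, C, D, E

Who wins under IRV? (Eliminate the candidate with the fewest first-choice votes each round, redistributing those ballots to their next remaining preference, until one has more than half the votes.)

Round 1: A 14, B 19, C 27, D 9, E 14. D eliminated.
Round 2: A 23, B 19, C 27, E 14. E eliminated.
Round 3: A 23, B 33, C 27. A eliminated.
Round 4: B 56, C 27. B has a majority (≥42).

B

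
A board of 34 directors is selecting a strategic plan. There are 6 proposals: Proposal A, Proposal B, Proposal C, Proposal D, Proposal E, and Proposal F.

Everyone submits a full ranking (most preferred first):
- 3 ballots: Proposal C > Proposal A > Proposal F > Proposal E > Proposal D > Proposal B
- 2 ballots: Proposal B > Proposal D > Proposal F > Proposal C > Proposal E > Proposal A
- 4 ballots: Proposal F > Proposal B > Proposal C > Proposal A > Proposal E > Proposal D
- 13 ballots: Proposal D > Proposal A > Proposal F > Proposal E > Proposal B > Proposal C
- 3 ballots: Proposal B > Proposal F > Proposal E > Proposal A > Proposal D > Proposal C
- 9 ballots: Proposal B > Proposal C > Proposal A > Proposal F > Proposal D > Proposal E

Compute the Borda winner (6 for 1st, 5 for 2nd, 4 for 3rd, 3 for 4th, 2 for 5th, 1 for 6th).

Proposal A: 3×5 + 2×1 + 4×3 + 13×5 + 3×3 + 9×4 = 139
Proposal B: 3×1 + 2×6 + 4×5 + 13×2 + 3×6 + 9×6 = 133
Proposal C: 3×6 + 2×3 + 4×4 + 13×1 + 3×1 + 9×5 = 101
Proposal D: 3×2 + 2×5 + 4×1 + 13×6 + 3×2 + 9×2 = 122
Proposal E: 3×3 + 2×2 + 4×2 + 13×3 + 3×4 + 9×1 = 81
Proposal F: 3×4 + 2×4 + 4×6 + 13×4 + 3×5 + 9×3 = 138

Proposal A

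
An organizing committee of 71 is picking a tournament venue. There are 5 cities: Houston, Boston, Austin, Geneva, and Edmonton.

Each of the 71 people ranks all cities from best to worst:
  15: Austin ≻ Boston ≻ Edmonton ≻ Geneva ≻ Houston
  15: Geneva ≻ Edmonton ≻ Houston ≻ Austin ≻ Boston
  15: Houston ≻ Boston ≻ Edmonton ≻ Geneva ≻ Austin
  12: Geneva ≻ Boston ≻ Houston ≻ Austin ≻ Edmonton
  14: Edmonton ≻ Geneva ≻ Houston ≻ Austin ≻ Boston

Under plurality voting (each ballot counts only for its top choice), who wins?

Geneva

First-place votes: Houston 15, Boston 0, Austin 15, Geneva 27, Edmonton 14.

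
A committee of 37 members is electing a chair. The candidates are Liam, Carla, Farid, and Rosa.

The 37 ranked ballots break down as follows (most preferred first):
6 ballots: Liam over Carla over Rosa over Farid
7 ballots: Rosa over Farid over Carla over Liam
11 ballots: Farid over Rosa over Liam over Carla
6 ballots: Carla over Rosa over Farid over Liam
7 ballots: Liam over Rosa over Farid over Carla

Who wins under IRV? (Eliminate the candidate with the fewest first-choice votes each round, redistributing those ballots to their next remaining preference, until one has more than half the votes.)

Round 1: Liam 13, Carla 6, Farid 11, Rosa 7. Carla eliminated.
Round 2: Liam 13, Farid 11, Rosa 13. Farid eliminated.
Round 3: Liam 13, Rosa 24. Rosa has a majority (≥19).

Rosa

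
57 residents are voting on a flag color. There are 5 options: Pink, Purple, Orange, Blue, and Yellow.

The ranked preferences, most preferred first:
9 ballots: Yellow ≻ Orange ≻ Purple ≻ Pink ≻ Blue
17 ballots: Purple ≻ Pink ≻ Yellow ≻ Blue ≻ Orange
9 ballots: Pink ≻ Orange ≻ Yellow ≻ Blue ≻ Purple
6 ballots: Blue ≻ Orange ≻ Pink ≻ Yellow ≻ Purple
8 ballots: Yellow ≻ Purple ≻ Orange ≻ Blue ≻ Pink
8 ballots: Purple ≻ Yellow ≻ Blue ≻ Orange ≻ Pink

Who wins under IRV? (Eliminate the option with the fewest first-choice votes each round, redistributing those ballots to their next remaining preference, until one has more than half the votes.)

Round 1: Pink 9, Purple 25, Orange 0, Blue 6, Yellow 17. Orange eliminated.
Round 2: Pink 9, Purple 25, Blue 6, Yellow 17. Blue eliminated.
Round 3: Pink 15, Purple 25, Yellow 17. Pink eliminated.
Round 4: Purple 25, Yellow 32. Yellow has a majority (≥29).

Yellow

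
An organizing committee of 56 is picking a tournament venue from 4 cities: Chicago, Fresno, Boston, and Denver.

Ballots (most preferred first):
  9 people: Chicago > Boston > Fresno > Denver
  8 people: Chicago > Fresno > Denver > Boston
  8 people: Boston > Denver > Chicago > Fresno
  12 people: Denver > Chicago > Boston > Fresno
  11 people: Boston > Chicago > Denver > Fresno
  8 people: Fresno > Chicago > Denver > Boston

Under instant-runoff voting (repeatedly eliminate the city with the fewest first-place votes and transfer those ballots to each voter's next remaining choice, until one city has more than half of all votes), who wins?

Chicago

Round 1: Chicago 17, Fresno 8, Boston 19, Denver 12. Fresno eliminated.
Round 2: Chicago 25, Boston 19, Denver 12. Denver eliminated.
Round 3: Chicago 37, Boston 19. Chicago has a majority (≥29).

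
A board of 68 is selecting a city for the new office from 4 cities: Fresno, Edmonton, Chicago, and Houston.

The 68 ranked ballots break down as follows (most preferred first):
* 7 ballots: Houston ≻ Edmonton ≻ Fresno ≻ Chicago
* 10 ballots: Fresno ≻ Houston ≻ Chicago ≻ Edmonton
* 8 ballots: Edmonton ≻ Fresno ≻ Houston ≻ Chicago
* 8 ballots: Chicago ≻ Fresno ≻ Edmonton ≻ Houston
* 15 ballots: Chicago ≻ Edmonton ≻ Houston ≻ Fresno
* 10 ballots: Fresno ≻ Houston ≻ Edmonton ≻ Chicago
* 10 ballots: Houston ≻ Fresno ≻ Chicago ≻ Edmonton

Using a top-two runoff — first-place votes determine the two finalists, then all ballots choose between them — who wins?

Fresno

Round 1 first-place votes: Fresno 20, Edmonton 8, Chicago 23, Houston 17. Chicago and Fresno advance.
Runoff: Chicago is ranked above Fresno on 23 ballots, Fresno above Chicago on 45.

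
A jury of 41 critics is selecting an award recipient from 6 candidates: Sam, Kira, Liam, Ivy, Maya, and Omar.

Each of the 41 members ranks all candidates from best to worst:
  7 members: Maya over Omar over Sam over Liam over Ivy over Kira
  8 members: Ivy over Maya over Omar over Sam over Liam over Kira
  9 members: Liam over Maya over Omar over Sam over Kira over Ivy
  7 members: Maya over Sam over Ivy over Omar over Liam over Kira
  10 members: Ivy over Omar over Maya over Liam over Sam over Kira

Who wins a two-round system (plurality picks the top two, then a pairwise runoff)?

Maya

Round 1 first-place votes: Sam 0, Kira 0, Liam 9, Ivy 18, Maya 14, Omar 0. Ivy and Maya advance.
Runoff: Ivy is ranked above Maya on 18 ballots, Maya above Ivy on 23.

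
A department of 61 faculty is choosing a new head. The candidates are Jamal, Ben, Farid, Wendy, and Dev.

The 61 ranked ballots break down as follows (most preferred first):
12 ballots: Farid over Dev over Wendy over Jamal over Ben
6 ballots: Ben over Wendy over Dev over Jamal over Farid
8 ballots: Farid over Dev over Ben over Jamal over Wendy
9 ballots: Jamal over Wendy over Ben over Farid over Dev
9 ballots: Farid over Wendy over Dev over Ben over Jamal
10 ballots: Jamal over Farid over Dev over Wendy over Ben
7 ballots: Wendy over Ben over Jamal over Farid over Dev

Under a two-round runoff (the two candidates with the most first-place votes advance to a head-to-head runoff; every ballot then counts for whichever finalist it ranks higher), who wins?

Jamal

Round 1 first-place votes: Jamal 19, Ben 6, Farid 29, Wendy 7, Dev 0. Farid and Jamal advance.
Runoff: Farid is ranked above Jamal on 29 ballots, Jamal above Farid on 32.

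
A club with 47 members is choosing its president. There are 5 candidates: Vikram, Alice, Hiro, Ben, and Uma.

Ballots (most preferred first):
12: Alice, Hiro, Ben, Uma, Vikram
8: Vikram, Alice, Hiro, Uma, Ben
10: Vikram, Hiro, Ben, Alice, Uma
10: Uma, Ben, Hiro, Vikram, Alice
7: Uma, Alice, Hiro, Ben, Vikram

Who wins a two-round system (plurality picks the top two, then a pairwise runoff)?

Round 1 first-place votes: Vikram 18, Alice 12, Hiro 0, Ben 0, Uma 17. Vikram and Uma advance.
Runoff: Vikram is ranked above Uma on 18 ballots, Uma above Vikram on 29.

Uma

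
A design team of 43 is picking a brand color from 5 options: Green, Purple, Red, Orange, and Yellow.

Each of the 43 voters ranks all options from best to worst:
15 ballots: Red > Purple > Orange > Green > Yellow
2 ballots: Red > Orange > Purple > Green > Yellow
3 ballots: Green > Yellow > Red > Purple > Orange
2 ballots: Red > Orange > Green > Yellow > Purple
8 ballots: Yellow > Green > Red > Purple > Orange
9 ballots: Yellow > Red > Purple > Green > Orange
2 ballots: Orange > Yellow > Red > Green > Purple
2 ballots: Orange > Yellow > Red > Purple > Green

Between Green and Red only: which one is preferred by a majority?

Green is ranked above Red on 11 ballots; Red above Green on 32.

Red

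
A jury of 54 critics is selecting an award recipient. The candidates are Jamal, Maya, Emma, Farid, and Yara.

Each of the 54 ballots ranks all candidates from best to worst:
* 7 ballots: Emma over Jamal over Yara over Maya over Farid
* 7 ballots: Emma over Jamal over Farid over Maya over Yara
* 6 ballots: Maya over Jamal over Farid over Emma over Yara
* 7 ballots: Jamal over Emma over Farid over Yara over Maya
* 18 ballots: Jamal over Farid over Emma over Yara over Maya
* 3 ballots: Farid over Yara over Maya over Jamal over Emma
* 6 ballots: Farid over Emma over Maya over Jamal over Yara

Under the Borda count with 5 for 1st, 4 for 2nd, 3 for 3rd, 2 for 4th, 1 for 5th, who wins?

Jamal

Jamal: 7×4 + 7×4 + 6×4 + 7×5 + 18×5 + 3×2 + 6×2 = 223
Maya: 7×2 + 7×2 + 6×5 + 7×1 + 18×1 + 3×3 + 6×3 = 110
Emma: 7×5 + 7×5 + 6×2 + 7×4 + 18×3 + 3×1 + 6×4 = 191
Farid: 7×1 + 7×3 + 6×3 + 7×3 + 18×4 + 3×5 + 6×5 = 184
Yara: 7×3 + 7×1 + 6×1 + 7×2 + 18×2 + 3×4 + 6×1 = 102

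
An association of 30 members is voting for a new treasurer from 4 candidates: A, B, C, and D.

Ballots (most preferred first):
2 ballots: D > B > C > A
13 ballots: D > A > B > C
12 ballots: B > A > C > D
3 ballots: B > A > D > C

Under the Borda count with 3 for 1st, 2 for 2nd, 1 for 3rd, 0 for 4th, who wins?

B

A: 2×0 + 13×2 + 12×2 + 3×2 = 56
B: 2×2 + 13×1 + 12×3 + 3×3 = 62
C: 2×1 + 13×0 + 12×1 + 3×0 = 14
D: 2×3 + 13×3 + 12×0 + 3×1 = 48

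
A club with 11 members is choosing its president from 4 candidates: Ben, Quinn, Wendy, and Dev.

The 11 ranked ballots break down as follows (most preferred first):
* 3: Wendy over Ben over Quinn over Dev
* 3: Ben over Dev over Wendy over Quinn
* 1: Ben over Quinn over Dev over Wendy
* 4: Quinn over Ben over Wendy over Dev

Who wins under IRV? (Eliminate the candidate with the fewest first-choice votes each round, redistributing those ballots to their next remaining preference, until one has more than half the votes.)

Round 1: Ben 4, Quinn 4, Wendy 3, Dev 0. Dev eliminated.
Round 2: Ben 4, Quinn 4, Wendy 3. Wendy eliminated.
Round 3: Ben 7, Quinn 4. Ben has a majority (≥6).

Ben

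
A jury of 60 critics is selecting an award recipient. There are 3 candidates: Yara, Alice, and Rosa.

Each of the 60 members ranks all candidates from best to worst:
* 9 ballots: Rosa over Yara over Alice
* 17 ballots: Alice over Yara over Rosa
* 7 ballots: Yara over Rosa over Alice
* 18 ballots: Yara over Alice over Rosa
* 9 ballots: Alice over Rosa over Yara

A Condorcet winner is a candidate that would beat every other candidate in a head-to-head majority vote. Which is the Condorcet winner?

Yara

Yara vs Alice: 34–26
Yara vs Rosa: 42–18
Yara beats every other candidate.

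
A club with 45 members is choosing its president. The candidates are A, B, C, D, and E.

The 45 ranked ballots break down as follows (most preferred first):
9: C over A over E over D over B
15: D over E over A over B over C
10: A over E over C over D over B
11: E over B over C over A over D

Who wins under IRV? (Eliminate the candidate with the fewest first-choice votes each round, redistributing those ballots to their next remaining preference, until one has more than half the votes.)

Round 1: A 10, B 0, C 9, D 15, E 11. B eliminated.
Round 2: A 10, C 9, D 15, E 11. C eliminated.
Round 3: A 19, D 15, E 11. E eliminated.
Round 4: A 30, D 15. A has a majority (≥23).

A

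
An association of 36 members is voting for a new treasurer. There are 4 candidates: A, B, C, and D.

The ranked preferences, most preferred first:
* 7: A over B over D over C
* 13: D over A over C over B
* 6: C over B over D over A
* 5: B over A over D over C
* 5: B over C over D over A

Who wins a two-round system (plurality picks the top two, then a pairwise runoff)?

B

Round 1 first-place votes: A 7, B 10, C 6, D 13. D and B advance.
Runoff: D is ranked above B on 13 ballots, B above D on 23.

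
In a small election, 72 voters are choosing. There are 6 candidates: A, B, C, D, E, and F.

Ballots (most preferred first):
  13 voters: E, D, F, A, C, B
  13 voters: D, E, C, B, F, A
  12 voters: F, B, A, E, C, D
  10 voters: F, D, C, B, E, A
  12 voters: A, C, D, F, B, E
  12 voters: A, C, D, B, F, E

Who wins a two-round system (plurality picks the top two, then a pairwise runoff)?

F

Round 1 first-place votes: A 24, B 0, C 0, D 13, E 13, F 22. A and F advance.
Runoff: A is ranked above F on 24 ballots, F above A on 48.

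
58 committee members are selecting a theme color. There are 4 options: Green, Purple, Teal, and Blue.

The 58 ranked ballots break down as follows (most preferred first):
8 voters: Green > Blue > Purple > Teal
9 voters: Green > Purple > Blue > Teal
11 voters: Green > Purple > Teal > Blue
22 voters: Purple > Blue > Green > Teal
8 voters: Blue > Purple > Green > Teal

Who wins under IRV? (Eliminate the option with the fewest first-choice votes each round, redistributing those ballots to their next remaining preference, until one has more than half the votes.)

Round 1: Green 28, Purple 22, Teal 0, Blue 8. Teal eliminated.
Round 2: Green 28, Purple 22, Blue 8. Blue eliminated.
Round 3: Green 28, Purple 30. Purple has a majority (≥30).

Purple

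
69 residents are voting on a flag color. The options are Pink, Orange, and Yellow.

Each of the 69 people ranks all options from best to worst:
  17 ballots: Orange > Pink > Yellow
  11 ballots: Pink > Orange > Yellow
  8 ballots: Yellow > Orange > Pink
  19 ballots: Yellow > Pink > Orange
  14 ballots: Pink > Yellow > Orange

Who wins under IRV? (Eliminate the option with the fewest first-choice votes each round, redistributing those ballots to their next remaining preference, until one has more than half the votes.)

Round 1: Pink 25, Orange 17, Yellow 27. Orange eliminated.
Round 2: Pink 42, Yellow 27. Pink has a majority (≥35).

Pink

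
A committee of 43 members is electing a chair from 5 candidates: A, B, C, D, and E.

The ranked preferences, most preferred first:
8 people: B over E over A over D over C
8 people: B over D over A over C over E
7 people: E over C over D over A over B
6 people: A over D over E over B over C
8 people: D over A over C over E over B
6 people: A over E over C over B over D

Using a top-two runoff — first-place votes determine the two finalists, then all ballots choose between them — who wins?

Round 1 first-place votes: A 12, B 16, C 0, D 8, E 7. B and A advance.
Runoff: B is ranked above A on 16 ballots, A above B on 27.

A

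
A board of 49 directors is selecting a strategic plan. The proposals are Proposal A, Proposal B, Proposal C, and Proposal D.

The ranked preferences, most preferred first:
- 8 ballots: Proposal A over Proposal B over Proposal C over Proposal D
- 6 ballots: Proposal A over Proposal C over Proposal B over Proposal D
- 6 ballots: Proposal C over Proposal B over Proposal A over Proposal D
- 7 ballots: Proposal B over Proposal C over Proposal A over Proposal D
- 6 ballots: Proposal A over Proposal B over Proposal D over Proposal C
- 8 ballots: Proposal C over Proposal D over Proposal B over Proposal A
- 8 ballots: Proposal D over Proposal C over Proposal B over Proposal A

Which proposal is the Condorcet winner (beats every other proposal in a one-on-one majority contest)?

Proposal C vs Proposal A: 29–20
Proposal C vs Proposal B: 28–21
Proposal C vs Proposal D: 35–14
Proposal C beats every other proposal.

Proposal C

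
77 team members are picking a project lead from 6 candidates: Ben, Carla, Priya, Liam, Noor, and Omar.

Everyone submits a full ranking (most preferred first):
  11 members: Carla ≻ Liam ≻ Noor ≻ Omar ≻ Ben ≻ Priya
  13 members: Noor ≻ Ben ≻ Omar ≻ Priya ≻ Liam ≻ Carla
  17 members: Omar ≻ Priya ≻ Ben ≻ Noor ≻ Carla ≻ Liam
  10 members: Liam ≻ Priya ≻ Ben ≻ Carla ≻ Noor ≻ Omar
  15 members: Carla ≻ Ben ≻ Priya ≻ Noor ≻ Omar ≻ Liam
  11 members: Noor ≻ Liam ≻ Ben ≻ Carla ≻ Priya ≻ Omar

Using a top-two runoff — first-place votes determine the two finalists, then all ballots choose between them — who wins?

Noor

Round 1 first-place votes: Ben 0, Carla 26, Priya 0, Liam 10, Noor 24, Omar 17. Carla and Noor advance.
Runoff: Carla is ranked above Noor on 36 ballots, Noor above Carla on 41.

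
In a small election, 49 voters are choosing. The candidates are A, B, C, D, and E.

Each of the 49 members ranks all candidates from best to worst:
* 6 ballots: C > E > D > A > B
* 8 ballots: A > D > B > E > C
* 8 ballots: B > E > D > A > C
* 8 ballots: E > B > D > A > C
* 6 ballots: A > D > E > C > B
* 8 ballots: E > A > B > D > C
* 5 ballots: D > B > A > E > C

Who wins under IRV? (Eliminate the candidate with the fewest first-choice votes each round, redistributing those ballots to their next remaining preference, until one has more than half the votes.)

E

Round 1: A 14, B 8, C 6, D 5, E 16. D eliminated.
Round 2: A 14, B 13, C 6, E 16. C eliminated.
Round 3: A 14, B 13, E 22. B eliminated.
Round 4: A 19, E 30. E has a majority (≥25).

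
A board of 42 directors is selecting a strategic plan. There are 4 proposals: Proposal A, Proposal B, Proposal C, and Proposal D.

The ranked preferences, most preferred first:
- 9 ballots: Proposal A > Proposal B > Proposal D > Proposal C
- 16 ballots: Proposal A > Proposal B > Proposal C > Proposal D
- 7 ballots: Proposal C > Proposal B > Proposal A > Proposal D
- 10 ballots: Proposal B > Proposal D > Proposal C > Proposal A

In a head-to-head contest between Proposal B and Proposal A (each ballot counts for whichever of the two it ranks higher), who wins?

Proposal B is ranked above Proposal A on 17 ballots; Proposal A above Proposal B on 25.

Proposal A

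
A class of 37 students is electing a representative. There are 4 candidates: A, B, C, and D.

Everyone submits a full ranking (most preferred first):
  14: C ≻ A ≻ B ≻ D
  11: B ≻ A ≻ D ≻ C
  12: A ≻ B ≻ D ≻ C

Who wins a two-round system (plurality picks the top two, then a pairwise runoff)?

A

Round 1 first-place votes: A 12, B 11, C 14, D 0. C and A advance.
Runoff: C is ranked above A on 14 ballots, A above C on 23.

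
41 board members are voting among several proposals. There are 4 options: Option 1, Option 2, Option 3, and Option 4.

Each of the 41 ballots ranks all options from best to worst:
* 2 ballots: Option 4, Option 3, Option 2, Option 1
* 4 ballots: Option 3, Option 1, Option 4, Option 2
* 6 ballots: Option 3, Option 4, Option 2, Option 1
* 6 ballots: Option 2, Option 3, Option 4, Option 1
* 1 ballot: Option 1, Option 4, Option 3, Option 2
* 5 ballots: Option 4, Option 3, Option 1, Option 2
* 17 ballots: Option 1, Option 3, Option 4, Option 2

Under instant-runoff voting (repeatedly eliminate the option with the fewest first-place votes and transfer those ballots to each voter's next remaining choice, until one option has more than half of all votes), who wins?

Round 1: Option 1 18, Option 2 6, Option 3 10, Option 4 7. Option 2 eliminated.
Round 2: Option 1 18, Option 3 16, Option 4 7. Option 4 eliminated.
Round 3: Option 1 18, Option 3 23. Option 3 has a majority (≥21).

Option 3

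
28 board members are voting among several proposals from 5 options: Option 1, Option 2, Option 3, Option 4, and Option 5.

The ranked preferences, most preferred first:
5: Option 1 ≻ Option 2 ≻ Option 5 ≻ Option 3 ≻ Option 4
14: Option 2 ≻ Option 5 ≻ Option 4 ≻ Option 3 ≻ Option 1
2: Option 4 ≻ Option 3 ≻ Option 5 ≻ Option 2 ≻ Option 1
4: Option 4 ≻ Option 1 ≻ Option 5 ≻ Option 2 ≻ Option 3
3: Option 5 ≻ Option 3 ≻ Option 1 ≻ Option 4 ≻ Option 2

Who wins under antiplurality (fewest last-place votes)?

Last-place votes: Option 1 16, Option 2 3, Option 3 4, Option 4 5, Option 5 0.

Option 5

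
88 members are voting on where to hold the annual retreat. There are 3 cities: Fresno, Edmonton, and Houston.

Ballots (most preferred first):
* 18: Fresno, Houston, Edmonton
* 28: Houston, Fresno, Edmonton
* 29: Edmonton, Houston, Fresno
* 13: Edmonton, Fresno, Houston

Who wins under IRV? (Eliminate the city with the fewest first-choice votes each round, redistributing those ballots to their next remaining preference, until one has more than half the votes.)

Houston

Round 1: Fresno 18, Edmonton 42, Houston 28. Fresno eliminated.
Round 2: Edmonton 42, Houston 46. Houston has a majority (≥45).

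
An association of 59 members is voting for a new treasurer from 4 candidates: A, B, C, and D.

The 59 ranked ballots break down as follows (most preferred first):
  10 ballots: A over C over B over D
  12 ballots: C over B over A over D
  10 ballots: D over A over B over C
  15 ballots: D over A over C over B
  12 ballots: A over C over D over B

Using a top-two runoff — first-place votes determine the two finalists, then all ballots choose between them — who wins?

Round 1 first-place votes: A 22, B 0, C 12, D 25. D and A advance.
Runoff: D is ranked above A on 25 ballots, A above D on 34.

A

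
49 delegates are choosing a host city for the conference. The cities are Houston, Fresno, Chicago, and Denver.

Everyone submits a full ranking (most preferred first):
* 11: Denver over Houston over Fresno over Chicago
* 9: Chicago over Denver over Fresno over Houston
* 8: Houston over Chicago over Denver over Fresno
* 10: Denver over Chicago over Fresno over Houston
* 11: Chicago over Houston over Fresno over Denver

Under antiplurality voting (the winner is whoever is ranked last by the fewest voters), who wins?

Fresno

Last-place votes: Houston 19, Fresno 8, Chicago 11, Denver 11.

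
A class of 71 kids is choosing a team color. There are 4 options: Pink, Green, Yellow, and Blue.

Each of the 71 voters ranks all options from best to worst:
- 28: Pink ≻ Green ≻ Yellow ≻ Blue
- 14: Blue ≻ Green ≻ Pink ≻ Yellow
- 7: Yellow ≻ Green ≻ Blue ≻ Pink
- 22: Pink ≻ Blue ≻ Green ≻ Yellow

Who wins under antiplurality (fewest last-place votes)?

Last-place votes: Pink 7, Green 0, Yellow 36, Blue 28.

Green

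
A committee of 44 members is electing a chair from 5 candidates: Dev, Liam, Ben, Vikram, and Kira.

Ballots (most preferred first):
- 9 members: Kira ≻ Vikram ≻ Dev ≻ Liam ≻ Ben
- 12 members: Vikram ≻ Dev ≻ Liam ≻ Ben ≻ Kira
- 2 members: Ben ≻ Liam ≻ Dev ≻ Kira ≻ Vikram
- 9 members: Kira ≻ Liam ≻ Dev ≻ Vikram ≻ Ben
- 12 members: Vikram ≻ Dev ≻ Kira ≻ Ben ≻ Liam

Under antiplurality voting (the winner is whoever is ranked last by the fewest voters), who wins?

Last-place votes: Dev 0, Liam 12, Ben 18, Vikram 2, Kira 12.

Dev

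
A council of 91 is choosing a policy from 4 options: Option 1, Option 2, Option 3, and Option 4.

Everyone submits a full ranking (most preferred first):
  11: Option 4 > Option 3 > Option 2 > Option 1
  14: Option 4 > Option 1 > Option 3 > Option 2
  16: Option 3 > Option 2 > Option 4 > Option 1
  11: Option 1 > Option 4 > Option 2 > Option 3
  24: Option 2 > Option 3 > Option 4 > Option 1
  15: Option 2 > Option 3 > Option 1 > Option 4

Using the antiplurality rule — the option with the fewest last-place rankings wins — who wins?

Option 3

Last-place votes: Option 1 51, Option 2 14, Option 3 11, Option 4 15.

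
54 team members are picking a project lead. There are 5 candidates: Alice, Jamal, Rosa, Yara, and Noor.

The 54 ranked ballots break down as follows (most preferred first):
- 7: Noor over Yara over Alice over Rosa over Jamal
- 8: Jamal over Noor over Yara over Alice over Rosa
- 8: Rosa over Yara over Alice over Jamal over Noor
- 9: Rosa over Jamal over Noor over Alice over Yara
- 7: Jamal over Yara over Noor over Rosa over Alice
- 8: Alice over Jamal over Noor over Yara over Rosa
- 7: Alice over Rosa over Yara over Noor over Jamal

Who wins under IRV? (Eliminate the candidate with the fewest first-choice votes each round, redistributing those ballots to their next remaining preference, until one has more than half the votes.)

Round 1: Alice 15, Jamal 15, Rosa 17, Yara 0, Noor 7. Yara eliminated.
Round 2: Alice 15, Jamal 15, Rosa 17, Noor 7. Noor eliminated.
Round 3: Alice 22, Jamal 15, Rosa 17. Jamal eliminated.
Round 4: Alice 30, Rosa 24. Alice has a majority (≥28).

Alice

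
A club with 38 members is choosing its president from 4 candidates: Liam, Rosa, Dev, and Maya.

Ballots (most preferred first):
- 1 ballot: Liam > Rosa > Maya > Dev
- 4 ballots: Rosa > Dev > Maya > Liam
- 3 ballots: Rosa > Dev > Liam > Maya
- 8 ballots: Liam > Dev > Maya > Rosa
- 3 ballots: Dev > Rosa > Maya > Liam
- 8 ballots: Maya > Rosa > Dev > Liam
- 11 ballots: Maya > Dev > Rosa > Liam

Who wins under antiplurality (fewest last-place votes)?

Last-place votes: Liam 26, Rosa 8, Dev 1, Maya 3.

Dev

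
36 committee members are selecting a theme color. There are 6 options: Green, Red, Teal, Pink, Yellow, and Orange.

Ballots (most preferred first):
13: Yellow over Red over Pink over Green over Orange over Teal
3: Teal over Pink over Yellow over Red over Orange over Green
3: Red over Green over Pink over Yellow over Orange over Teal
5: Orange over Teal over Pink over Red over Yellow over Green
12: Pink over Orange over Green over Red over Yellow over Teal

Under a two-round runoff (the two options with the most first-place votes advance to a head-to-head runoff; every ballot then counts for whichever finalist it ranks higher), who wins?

Round 1 first-place votes: Green 0, Red 3, Teal 3, Pink 12, Yellow 13, Orange 5. Yellow and Pink advance.
Runoff: Yellow is ranked above Pink on 13 ballots, Pink above Yellow on 23.

Pink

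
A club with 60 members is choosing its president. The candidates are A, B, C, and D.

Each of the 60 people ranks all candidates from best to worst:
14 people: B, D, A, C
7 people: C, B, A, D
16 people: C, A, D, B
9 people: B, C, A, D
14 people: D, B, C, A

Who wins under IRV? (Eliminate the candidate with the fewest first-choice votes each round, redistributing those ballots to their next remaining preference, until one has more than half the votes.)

Round 1: A 0, B 23, C 23, D 14. A eliminated.
Round 2: B 23, C 23, D 14. D eliminated.
Round 3: B 37, C 23. B has a majority (≥31).

B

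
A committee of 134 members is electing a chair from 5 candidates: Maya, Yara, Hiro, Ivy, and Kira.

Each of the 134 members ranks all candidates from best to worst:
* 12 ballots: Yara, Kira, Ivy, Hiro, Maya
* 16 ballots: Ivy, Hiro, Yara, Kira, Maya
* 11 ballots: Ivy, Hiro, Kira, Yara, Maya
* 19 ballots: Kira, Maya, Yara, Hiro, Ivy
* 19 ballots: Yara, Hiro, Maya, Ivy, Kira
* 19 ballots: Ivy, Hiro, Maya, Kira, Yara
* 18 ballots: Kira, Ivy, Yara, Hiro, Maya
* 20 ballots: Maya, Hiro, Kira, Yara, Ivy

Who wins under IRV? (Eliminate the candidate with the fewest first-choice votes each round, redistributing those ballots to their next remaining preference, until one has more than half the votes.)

Kira

Round 1: Maya 20, Yara 31, Hiro 0, Ivy 46, Kira 37. Hiro eliminated.
Round 2: Maya 20, Yara 31, Ivy 46, Kira 37. Maya eliminated.
Round 3: Yara 31, Ivy 46, Kira 57. Yara eliminated.
Round 4: Ivy 65, Kira 69. Kira has a majority (≥68).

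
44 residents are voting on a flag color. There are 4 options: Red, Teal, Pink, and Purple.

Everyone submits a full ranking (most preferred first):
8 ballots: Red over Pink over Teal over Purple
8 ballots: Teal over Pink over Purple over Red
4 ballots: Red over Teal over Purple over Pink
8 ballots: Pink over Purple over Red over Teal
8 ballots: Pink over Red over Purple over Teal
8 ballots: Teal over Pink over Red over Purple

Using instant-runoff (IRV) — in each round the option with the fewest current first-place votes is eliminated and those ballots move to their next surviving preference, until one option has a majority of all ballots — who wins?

Pink

Round 1: Red 12, Teal 16, Pink 16, Purple 0. Purple eliminated.
Round 2: Red 12, Teal 16, Pink 16. Red eliminated.
Round 3: Teal 20, Pink 24. Pink has a majority (≥23).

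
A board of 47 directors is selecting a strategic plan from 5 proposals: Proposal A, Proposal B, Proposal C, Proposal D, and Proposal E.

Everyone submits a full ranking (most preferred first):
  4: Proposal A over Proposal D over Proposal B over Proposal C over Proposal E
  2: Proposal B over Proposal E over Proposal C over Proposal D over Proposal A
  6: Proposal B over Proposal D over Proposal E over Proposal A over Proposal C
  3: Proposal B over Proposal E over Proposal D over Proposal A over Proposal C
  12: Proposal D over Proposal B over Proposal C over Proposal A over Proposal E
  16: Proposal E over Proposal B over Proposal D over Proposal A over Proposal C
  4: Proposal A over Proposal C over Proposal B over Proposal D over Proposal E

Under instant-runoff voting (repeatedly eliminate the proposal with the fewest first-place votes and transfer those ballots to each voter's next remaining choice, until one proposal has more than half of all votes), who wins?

Round 1: Proposal A 8, Proposal B 11, Proposal C 0, Proposal D 12, Proposal E 16. Proposal C eliminated.
Round 2: Proposal A 8, Proposal B 11, Proposal D 12, Proposal E 16. Proposal A eliminated.
Round 3: Proposal B 15, Proposal D 16, Proposal E 16. Proposal B eliminated.
Round 4: Proposal D 26, Proposal E 21. Proposal D has a majority (≥24).

Proposal D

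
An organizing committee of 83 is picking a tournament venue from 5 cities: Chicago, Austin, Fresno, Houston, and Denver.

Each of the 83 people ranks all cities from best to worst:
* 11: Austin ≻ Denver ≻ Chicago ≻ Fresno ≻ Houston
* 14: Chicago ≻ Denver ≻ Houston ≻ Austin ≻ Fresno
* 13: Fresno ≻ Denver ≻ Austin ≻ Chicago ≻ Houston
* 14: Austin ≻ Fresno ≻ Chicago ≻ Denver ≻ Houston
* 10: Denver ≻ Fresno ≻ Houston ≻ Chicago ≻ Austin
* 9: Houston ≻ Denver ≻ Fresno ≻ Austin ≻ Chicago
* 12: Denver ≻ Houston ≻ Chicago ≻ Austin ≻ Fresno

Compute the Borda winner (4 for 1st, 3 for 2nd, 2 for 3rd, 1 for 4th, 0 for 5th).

Chicago: 11×2 + 14×4 + 13×1 + 14×2 + 10×1 + 9×0 + 12×2 = 153
Austin: 11×4 + 14×1 + 13×2 + 14×4 + 10×0 + 9×1 + 12×1 = 161
Fresno: 11×1 + 14×0 + 13×4 + 14×3 + 10×3 + 9×2 + 12×0 = 153
Houston: 11×0 + 14×2 + 13×0 + 14×0 + 10×2 + 9×4 + 12×3 = 120
Denver: 11×3 + 14×3 + 13×3 + 14×1 + 10×4 + 9×3 + 12×4 = 243

Denver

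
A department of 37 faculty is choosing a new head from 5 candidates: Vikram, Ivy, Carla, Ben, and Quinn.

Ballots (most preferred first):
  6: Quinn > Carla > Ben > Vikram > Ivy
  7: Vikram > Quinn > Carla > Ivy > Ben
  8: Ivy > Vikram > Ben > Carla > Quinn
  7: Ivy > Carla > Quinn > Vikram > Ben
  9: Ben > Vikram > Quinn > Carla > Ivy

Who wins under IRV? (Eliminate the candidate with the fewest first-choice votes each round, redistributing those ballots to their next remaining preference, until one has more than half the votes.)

Round 1: Vikram 7, Ivy 15, Carla 0, Ben 9, Quinn 6. Carla eliminated.
Round 2: Vikram 7, Ivy 15, Ben 9, Quinn 6. Quinn eliminated.
Round 3: Vikram 7, Ivy 15, Ben 15. Vikram eliminated.
Round 4: Ivy 22, Ben 15. Ivy has a majority (≥19).

Ivy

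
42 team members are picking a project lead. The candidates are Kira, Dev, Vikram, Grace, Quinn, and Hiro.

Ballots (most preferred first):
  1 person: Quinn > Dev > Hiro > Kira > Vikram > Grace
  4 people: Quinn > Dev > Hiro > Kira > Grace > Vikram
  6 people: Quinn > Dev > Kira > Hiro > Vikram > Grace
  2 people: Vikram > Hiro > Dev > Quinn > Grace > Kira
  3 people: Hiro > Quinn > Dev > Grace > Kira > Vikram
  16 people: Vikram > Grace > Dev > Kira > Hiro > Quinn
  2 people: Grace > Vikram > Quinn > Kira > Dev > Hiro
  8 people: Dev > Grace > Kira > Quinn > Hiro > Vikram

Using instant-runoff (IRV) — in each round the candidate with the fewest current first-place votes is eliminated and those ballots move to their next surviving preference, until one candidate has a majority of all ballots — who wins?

Round 1: Kira 0, Dev 8, Vikram 18, Grace 2, Quinn 11, Hiro 3. Kira eliminated.
Round 2: Dev 8, Vikram 18, Grace 2, Quinn 11, Hiro 3. Grace eliminated.
Round 3: Dev 8, Vikram 20, Quinn 11, Hiro 3. Hiro eliminated.
Round 4: Dev 8, Vikram 20, Quinn 14. Dev eliminated.
Round 5: Vikram 20, Quinn 22. Quinn has a majority (≥22).

Quinn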